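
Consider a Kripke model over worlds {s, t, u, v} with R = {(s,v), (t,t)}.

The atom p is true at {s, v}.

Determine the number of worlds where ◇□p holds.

1

s: successors {v}; □p there: v:T. ✓
t: successors {t}; □p there: t:F. ✗
u: no successors, so ◇□p fails. ✗
v: no successors, so ◇□p fails. ✗
Satisfying worlds: {s}.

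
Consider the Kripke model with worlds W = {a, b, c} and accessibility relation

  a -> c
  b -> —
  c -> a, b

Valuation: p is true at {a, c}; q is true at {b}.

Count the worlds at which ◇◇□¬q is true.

1

a: successors {c}; ◇□¬q there: c:T. ✓
b: no successors, so ◇◇□¬q fails. ✗
c: successors {a, b}; ◇□¬q there: a:F, b:F. ✗
Satisfying worlds: {a}.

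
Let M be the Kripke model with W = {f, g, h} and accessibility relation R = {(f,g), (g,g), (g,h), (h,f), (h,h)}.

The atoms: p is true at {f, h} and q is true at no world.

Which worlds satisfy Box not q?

f: successors {g}; not q there: g:T. ✓
g: successors {g, h}; not q there: g:T, h:T. ✓
h: successors {f, h}; not q there: f:T, h:T. ✓

{f, g, h}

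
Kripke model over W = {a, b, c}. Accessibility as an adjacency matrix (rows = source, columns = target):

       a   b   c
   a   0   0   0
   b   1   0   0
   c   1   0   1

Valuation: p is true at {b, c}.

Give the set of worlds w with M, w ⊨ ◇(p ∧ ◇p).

a: no successors, so ◇(p ∧ ◇p) fails. ✗
b: successors {a}; p ∧ ◇p there: a:F. ✗
c: successors {a, c}; p ∧ ◇p there: a:F, c:T. ✓

{c}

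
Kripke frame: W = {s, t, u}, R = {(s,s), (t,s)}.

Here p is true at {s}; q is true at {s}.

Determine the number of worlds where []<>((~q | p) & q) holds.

s: successors {s}; <>((~q | p) & q) there: s:T. ✓
t: successors {s}; <>((~q | p) & q) there: s:T. ✓
u: no successors, so []<>((~q | p) & q) holds vacuously. ✓
Satisfying worlds: {s, t, u}.

3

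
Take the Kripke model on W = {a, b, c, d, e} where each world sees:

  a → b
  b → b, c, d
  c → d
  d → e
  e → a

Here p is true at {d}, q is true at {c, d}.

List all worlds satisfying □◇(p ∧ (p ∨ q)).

{a}

a: successors {b}; ◇(p ∧ (p ∨ q)) there: b:T. ✓
b: successors {b, c, d}; ◇(p ∧ (p ∨ q)) there: b:T, c:T, d:F. ✗
c: successors {d}; ◇(p ∧ (p ∨ q)) there: d:F. ✗
d: successors {e}; ◇(p ∧ (p ∨ q)) there: e:F. ✗
e: successors {a}; ◇(p ∧ (p ∨ q)) there: a:F. ✗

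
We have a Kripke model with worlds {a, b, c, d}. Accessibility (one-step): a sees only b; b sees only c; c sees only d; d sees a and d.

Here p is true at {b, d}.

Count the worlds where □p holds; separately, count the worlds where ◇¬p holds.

For □p:
a: successors {b}; p there: b:T. ✓
b: successors {c}; p there: c:F. ✗
c: successors {d}; p there: d:T. ✓
d: successors {a, d}; p there: a:F, d:T. ✗
— 2 worlds.
For ◇¬p:
a: successors {b}; ¬p there: b:F. ✗
b: successors {c}; ¬p there: c:T. ✓
c: successors {d}; ¬p there: d:F. ✗
d: successors {a, d}; ¬p there: a:T, d:F. ✓
— 2 worlds.

2 and 2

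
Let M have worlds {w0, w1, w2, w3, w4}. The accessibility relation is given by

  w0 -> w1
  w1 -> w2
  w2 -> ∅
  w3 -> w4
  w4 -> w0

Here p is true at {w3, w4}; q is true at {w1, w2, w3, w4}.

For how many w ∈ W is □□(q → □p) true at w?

4

w0: successors {w1}; □(q → □p) there: w1:T. ✓
w1: successors {w2}; □(q → □p) there: w2:T. ✓
w2: no successors, so □□(q → □p) holds vacuously. ✓
w3: successors {w4}; □(q → □p) there: w4:T. ✓
w4: successors {w0}; □(q → □p) there: w0:F. ✗
Satisfying worlds: {w0, w1, w2, w3}.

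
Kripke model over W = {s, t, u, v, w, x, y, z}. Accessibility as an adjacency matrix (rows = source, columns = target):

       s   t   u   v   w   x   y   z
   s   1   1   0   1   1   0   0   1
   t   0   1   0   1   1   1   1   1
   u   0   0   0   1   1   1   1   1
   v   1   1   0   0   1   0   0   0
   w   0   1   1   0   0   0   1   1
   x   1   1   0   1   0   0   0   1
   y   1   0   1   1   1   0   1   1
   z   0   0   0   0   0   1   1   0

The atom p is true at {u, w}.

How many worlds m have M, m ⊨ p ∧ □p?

0

s: p is F, □p is F. ✗
t: p is F, □p is F. ✗
u: p is T, □p is F. ✗
v: p is F, □p is F. ✗
w: p is T, □p is F. ✗
x: p is F, □p is F. ✗
y: p is F, □p is F. ✗
z: p is F, □p is F. ✗
Satisfying worlds: ∅.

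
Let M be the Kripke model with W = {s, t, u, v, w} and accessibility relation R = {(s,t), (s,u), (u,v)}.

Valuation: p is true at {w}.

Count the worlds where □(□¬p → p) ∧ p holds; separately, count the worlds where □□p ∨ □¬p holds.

1 and 5

For □(□¬p → p) ∧ p:
s: □(□¬p → p) is F, p is F. ✗
t: □(□¬p → p) is T, p is F. ✗
u: □(□¬p → p) is F, p is F. ✗
v: □(□¬p → p) is T, p is F. ✗
w: □(□¬p → p) is T, p is T. ✓
— 1 world.
For □□p ∨ □¬p:
s: □□p is F, □¬p is T. ✓
t: □□p is T, □¬p is T. ✓
u: □□p is T, □¬p is T. ✓
v: □□p is T, □¬p is T. ✓
w: □□p is T, □¬p is T. ✓
— 5 worlds.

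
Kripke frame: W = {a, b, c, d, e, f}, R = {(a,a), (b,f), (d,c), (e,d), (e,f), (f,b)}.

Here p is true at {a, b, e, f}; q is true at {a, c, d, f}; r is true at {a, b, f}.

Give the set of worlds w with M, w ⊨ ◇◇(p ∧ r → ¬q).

{b, e}

a: successors {a}; ◇(p ∧ r → ¬q) there: a:F. ✗
b: successors {f}; ◇(p ∧ r → ¬q) there: f:T. ✓
c: no successors, so ◇◇(p ∧ r → ¬q) fails. ✗
d: successors {c}; ◇(p ∧ r → ¬q) there: c:F. ✗
e: successors {d, f}; ◇(p ∧ r → ¬q) there: d:T, f:T. ✓
f: successors {b}; ◇(p ∧ r → ¬q) there: b:F. ✗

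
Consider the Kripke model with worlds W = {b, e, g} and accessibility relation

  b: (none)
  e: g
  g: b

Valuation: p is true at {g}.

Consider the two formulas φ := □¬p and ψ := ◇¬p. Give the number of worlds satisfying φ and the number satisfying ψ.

For □¬p:
b: no successors, so □¬p holds vacuously. ✓
e: successors {g}; ¬p there: g:F. ✗
g: successors {b}; ¬p there: b:T. ✓
— 2 worlds.
For ◇¬p:
b: no successors, so ◇¬p fails. ✗
e: successors {g}; ¬p there: g:F. ✗
g: successors {b}; ¬p there: b:T. ✓
— 1 world.

2 and 1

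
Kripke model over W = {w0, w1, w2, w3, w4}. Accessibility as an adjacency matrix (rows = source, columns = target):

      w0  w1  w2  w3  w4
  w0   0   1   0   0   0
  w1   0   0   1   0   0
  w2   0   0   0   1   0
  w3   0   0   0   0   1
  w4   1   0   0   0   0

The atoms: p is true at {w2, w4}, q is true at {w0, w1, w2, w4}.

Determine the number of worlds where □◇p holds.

2

w0: successors {w1}; ◇p there: w1:T. ✓
w1: successors {w2}; ◇p there: w2:F. ✗
w2: successors {w3}; ◇p there: w3:T. ✓
w3: successors {w4}; ◇p there: w4:F. ✗
w4: successors {w0}; ◇p there: w0:F. ✗
Satisfying worlds: {w0, w2}.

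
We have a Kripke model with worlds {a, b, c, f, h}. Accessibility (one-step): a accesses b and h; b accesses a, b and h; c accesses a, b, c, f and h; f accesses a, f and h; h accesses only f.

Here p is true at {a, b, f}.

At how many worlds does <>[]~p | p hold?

3

a: <>[]~p is F, p is T. ✓
b: <>[]~p is F, p is T. ✓
c: <>[]~p is F, p is F. ✗
f: <>[]~p is F, p is T. ✓
h: <>[]~p is F, p is F. ✗
Satisfying worlds: {a, b, f}.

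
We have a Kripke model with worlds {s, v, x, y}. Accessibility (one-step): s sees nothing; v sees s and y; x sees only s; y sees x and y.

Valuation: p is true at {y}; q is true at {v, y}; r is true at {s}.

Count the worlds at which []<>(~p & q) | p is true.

s: []<>(~p & q) is T, p is F. ✓
v: []<>(~p & q) is F, p is F. ✗
x: []<>(~p & q) is F, p is F. ✗
y: []<>(~p & q) is F, p is T. ✓
Satisfying worlds: {s, y}.

2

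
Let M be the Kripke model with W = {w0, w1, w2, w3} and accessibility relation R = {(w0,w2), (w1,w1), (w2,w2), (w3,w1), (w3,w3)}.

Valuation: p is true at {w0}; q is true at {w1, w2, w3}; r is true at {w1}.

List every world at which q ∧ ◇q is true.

w0: q is F, ◇q is T. ✗
w1: q is T, ◇q is T. ✓
w2: q is T, ◇q is T. ✓
w3: q is T, ◇q is T. ✓

{w1, w2, w3}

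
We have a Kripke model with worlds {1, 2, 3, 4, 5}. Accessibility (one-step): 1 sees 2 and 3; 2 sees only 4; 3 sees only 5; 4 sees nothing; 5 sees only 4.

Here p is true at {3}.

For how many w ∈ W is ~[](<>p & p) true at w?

4

1: [](<>p & p) is F. ✓
2: [](<>p & p) is F. ✓
3: [](<>p & p) is F. ✓
4: [](<>p & p) is T. ✗
5: [](<>p & p) is F. ✓
Satisfying worlds: {1, 2, 3, 5}.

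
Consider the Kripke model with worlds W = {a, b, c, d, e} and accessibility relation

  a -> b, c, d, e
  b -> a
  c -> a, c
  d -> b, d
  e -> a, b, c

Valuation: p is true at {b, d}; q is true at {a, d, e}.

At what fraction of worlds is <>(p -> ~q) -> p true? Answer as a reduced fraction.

2/5

a: <>(p -> ~q) is T, p is F. ✗
b: <>(p -> ~q) is T, p is T. ✓
c: <>(p -> ~q) is T, p is F. ✗
d: <>(p -> ~q) is T, p is T. ✓
e: <>(p -> ~q) is T, p is F. ✗
That's 2 of 5 worlds, so 2/5.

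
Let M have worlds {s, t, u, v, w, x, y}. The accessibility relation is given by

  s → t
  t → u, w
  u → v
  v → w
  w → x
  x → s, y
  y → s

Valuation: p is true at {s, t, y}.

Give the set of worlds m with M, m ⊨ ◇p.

{s, x, y}

s: successors {t}; p there: t:T. ✓
t: successors {u, w}; p there: u:F, w:F. ✗
u: successors {v}; p there: v:F. ✗
v: successors {w}; p there: w:F. ✗
w: successors {x}; p there: x:F. ✗
x: successors {s, y}; p there: s:T, y:T. ✓
y: successors {s}; p there: s:T. ✓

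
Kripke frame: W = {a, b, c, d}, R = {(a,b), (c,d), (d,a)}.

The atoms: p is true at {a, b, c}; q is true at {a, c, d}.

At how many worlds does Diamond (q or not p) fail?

2

a: successors {b}; q or not p there: b:F. ✗
b: no successors, so Diamond (q or not p) fails. ✗
c: successors {d}; q or not p there: d:T. ✓
d: successors {a}; q or not p there: a:T. ✓
Satisfying worlds: {c, d}.
So Diamond (q or not p) fails at the other 2 worlds.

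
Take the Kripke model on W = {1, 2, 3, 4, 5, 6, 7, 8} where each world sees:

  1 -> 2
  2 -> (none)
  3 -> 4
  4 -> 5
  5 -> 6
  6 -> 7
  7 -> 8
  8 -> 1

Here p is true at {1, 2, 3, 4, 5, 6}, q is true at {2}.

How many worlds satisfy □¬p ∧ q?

1: □¬p is F, q is F. ✗
2: □¬p is T, q is T. ✓
3: □¬p is F, q is F. ✗
4: □¬p is F, q is F. ✗
5: □¬p is F, q is F. ✗
6: □¬p is T, q is F. ✗
7: □¬p is T, q is F. ✗
8: □¬p is F, q is F. ✗
Satisfying worlds: {2}.

1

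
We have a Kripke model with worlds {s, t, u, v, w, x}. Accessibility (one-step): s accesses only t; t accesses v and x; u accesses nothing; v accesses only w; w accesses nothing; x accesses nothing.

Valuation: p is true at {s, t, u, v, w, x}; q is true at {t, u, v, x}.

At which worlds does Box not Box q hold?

s: successors {t}; not Box q there: t:F. ✗
t: successors {v, x}; not Box q there: v:T, x:F. ✗
u: no successors, so Box not Box q holds vacuously. ✓
v: successors {w}; not Box q there: w:F. ✗
w: no successors, so Box not Box q holds vacuously. ✓
x: no successors, so Box not Box q holds vacuously. ✓

{u, w, x}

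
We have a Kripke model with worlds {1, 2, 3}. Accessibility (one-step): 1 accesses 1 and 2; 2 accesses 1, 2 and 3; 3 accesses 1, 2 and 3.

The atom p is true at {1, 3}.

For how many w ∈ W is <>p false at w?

1: successors {1, 2}; p there: 1:T, 2:F. ✓
2: successors {1, 2, 3}; p there: 1:T, 2:F, 3:T. ✓
3: successors {1, 2, 3}; p there: 1:T, 2:F, 3:T. ✓
Satisfying worlds: {1, 2, 3}.
So <>p fails at the other 0 worlds.

0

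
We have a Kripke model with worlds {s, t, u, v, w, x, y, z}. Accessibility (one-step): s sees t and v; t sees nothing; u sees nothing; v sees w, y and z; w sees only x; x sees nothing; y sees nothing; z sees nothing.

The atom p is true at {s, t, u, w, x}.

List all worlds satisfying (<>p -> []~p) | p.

s: <>p -> []~p is F, p is T. ✓
t: <>p -> []~p is T, p is T. ✓
u: <>p -> []~p is T, p is T. ✓
v: <>p -> []~p is F, p is F. ✗
w: <>p -> []~p is F, p is T. ✓
x: <>p -> []~p is T, p is T. ✓
y: <>p -> []~p is T, p is F. ✓
z: <>p -> []~p is T, p is F. ✓

{s, t, u, w, x, y, z}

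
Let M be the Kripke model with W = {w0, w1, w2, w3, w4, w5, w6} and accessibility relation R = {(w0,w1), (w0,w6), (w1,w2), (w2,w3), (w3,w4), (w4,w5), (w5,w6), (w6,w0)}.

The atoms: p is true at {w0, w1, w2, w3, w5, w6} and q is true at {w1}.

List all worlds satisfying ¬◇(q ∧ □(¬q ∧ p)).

{w1, w2, w3, w4, w5, w6}

w0: ◇(q ∧ □(¬q ∧ p)) is T. ✗
w1: ◇(q ∧ □(¬q ∧ p)) is F. ✓
w2: ◇(q ∧ □(¬q ∧ p)) is F. ✓
w3: ◇(q ∧ □(¬q ∧ p)) is F. ✓
w4: ◇(q ∧ □(¬q ∧ p)) is F. ✓
w5: ◇(q ∧ □(¬q ∧ p)) is F. ✓
w6: ◇(q ∧ □(¬q ∧ p)) is F. ✓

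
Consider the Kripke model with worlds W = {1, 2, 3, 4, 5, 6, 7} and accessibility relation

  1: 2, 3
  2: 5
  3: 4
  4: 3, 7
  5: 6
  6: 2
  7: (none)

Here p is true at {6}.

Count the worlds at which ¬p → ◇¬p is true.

1: ¬p is T, ◇¬p is T. ✓
2: ¬p is T, ◇¬p is T. ✓
3: ¬p is T, ◇¬p is T. ✓
4: ¬p is T, ◇¬p is T. ✓
5: ¬p is T, ◇¬p is F. ✗
6: ¬p is F, ◇¬p is T. ✓
7: ¬p is T, ◇¬p is F. ✗
Satisfying worlds: {1, 2, 3, 4, 6}.

5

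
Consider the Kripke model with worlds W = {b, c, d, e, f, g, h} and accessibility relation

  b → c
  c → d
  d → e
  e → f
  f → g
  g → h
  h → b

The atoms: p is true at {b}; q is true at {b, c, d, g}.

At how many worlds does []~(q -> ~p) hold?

b: successors {c}; ~(q -> ~p) there: c:F. ✗
c: successors {d}; ~(q -> ~p) there: d:F. ✗
d: successors {e}; ~(q -> ~p) there: e:F. ✗
e: successors {f}; ~(q -> ~p) there: f:F. ✗
f: successors {g}; ~(q -> ~p) there: g:F. ✗
g: successors {h}; ~(q -> ~p) there: h:F. ✗
h: successors {b}; ~(q -> ~p) there: b:T. ✓
Satisfying worlds: {h}.

1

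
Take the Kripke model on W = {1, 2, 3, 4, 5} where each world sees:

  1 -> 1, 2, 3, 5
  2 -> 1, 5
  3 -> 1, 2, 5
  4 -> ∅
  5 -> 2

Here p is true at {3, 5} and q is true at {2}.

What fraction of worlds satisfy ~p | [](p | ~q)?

3/5

1: ~p is T, [](p | ~q) is F. ✓
2: ~p is T, [](p | ~q) is T. ✓
3: ~p is F, [](p | ~q) is F. ✗
4: ~p is T, [](p | ~q) is T. ✓
5: ~p is F, [](p | ~q) is F. ✗
That's 3 of 5 worlds, so 3/5.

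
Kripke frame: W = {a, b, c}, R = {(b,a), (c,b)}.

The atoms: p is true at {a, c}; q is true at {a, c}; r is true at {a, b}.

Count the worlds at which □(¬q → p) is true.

2

a: no successors, so □(¬q → p) holds vacuously. ✓
b: successors {a}; ¬q → p there: a:T. ✓
c: successors {b}; ¬q → p there: b:F. ✗
Satisfying worlds: {a, b}.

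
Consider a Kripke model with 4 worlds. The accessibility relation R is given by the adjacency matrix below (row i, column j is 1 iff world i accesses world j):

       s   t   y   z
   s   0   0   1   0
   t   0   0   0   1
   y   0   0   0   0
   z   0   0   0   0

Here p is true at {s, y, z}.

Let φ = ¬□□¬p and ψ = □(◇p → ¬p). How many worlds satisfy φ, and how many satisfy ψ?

0 and 4

For ¬□□¬p:
s: □□¬p is T. ✗
t: □□¬p is T. ✗
y: □□¬p is T. ✗
z: □□¬p is T. ✗
— 0 worlds.
For □(◇p → ¬p):
s: successors {y}; ◇p → ¬p there: y:T. ✓
t: successors {z}; ◇p → ¬p there: z:T. ✓
y: no successors, so □(◇p → ¬p) holds vacuously. ✓
z: no successors, so □(◇p → ¬p) holds vacuously. ✓
— 4 worlds.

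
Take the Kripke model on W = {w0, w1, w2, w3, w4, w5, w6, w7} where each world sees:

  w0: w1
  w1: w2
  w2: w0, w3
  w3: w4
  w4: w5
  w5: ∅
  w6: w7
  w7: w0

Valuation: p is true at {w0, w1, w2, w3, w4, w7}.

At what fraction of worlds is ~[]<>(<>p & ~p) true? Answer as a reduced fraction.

7/8

w0: []<>(<>p & ~p) is F. ✓
w1: []<>(<>p & ~p) is F. ✓
w2: []<>(<>p & ~p) is F. ✓
w3: []<>(<>p & ~p) is F. ✓
w4: []<>(<>p & ~p) is F. ✓
w5: []<>(<>p & ~p) is T. ✗
w6: []<>(<>p & ~p) is F. ✓
w7: []<>(<>p & ~p) is F. ✓
That's 7 of 8 worlds, so 7/8.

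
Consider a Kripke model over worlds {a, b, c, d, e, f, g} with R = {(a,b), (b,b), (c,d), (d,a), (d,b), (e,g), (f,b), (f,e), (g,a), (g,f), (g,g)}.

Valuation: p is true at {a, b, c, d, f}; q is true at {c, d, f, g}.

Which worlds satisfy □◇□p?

{a, b, c, d, e, g}

a: successors {b}; ◇□p there: b:T. ✓
b: successors {b}; ◇□p there: b:T. ✓
c: successors {d}; ◇□p there: d:T. ✓
d: successors {a, b}; ◇□p there: a:T, b:T. ✓
e: successors {g}; ◇□p there: g:T. ✓
f: successors {b, e}; ◇□p there: b:T, e:F. ✗
g: successors {a, f, g}; ◇□p there: a:T, f:T, g:T. ✓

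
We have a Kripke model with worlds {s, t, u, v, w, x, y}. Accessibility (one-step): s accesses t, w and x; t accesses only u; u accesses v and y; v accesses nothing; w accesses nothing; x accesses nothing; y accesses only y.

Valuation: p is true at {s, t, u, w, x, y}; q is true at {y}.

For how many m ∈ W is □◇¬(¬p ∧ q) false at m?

2

s: successors {t, w, x}; ◇¬(¬p ∧ q) there: t:T, w:F, x:F. ✗
t: successors {u}; ◇¬(¬p ∧ q) there: u:T. ✓
u: successors {v, y}; ◇¬(¬p ∧ q) there: v:F, y:T. ✗
v: no successors, so □◇¬(¬p ∧ q) holds vacuously. ✓
w: no successors, so □◇¬(¬p ∧ q) holds vacuously. ✓
x: no successors, so □◇¬(¬p ∧ q) holds vacuously. ✓
y: successors {y}; ◇¬(¬p ∧ q) there: y:T. ✓
Satisfying worlds: {t, v, w, x, y}.
So □◇¬(¬p ∧ q) fails at the other 2 worlds.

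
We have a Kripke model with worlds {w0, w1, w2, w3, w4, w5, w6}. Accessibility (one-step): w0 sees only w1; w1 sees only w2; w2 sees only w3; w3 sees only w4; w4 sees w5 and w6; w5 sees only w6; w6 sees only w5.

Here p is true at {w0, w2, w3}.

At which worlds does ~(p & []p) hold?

w0: p & []p is F. ✓
w1: p & []p is F. ✓
w2: p & []p is T. ✗
w3: p & []p is F. ✓
w4: p & []p is F. ✓
w5: p & []p is F. ✓
w6: p & []p is F. ✓

{w0, w1, w3, w4, w5, w6}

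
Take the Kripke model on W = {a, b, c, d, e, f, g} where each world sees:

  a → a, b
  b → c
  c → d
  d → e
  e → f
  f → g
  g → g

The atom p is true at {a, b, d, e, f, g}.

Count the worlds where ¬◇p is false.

6

a: ◇p is T. ✗
b: ◇p is F. ✓
c: ◇p is T. ✗
d: ◇p is T. ✗
e: ◇p is T. ✗
f: ◇p is T. ✗
g: ◇p is T. ✗
Satisfying worlds: {b}.
So ¬◇p fails at the other 6 worlds.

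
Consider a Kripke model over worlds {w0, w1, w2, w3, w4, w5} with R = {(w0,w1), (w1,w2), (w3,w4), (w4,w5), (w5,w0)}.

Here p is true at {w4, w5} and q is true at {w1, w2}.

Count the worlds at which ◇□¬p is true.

w0: successors {w1}; □¬p there: w1:T. ✓
w1: successors {w2}; □¬p there: w2:T. ✓
w2: no successors, so ◇□¬p fails. ✗
w3: successors {w4}; □¬p there: w4:F. ✗
w4: successors {w5}; □¬p there: w5:T. ✓
w5: successors {w0}; □¬p there: w0:T. ✓
Satisfying worlds: {w0, w1, w4, w5}.

4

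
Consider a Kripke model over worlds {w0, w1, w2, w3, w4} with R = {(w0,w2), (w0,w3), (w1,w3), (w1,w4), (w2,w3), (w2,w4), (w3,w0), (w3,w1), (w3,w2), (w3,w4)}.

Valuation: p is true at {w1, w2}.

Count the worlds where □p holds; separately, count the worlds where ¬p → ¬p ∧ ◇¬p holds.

1 and 4

For □p:
w0: successors {w2, w3}; p there: w2:T, w3:F. ✗
w1: successors {w3, w4}; p there: w3:F, w4:F. ✗
w2: successors {w3, w4}; p there: w3:F, w4:F. ✗
w3: successors {w0, w1, w2, w4}; p there: w0:F, w1:T, w2:T, w4:F. ✗
w4: no successors, so □p holds vacuously. ✓
— 1 world.
For ¬p → ¬p ∧ ◇¬p:
w0: ¬p is T, ¬p ∧ ◇¬p is T. ✓
w1: ¬p is F, ¬p ∧ ◇¬p is F. ✓
w2: ¬p is F, ¬p ∧ ◇¬p is F. ✓
w3: ¬p is T, ¬p ∧ ◇¬p is T. ✓
w4: ¬p is T, ¬p ∧ ◇¬p is F. ✗
— 4 worlds.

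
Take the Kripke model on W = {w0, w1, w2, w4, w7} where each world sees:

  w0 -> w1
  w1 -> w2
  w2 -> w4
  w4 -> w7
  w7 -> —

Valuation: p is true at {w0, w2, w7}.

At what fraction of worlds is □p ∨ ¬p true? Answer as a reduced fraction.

w0: □p is F, ¬p is F. ✗
w1: □p is T, ¬p is T. ✓
w2: □p is F, ¬p is F. ✗
w4: □p is T, ¬p is T. ✓
w7: □p is T, ¬p is F. ✓
That's 3 of 5 worlds, so 3/5.

3/5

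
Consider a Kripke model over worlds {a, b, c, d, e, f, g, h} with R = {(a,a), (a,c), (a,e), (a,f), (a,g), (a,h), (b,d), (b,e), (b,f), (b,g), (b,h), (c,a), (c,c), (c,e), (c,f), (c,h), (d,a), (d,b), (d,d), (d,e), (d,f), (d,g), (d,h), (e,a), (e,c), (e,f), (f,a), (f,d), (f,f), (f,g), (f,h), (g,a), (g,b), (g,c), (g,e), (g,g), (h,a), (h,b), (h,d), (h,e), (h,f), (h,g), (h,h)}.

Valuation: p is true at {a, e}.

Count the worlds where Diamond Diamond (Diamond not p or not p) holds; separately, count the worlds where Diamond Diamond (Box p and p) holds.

For Diamond Diamond (Diamond not p or not p):
a: successors {a, c, e, f, g, h}; Diamond (Diamond not p or not p) there: a:T, c:T, e:T, f:T, g:T, h:T. ✓
b: successors {d, e, f, g, h}; Diamond (Diamond not p or not p) there: d:T, e:T, f:T, g:T, h:T. ✓
c: successors {a, c, e, f, h}; Diamond (Diamond not p or not p) there: a:T, c:T, e:T, f:T, h:T. ✓
d: successors {a, b, d, e, f, g, h}; Diamond (Diamond not p or not p) there: a:T, b:T, d:T, e:T, f:T, g:T, h:T. ✓
e: successors {a, c, f}; Diamond (Diamond not p or not p) there: a:T, c:T, f:T. ✓
f: successors {a, d, f, g, h}; Diamond (Diamond not p or not p) there: a:T, d:T, f:T, g:T, h:T. ✓
g: successors {a, b, c, e, g}; Diamond (Diamond not p or not p) there: a:T, b:T, c:T, e:T, g:T. ✓
h: successors {a, b, d, e, f, g, h}; Diamond (Diamond not p or not p) there: a:T, b:T, d:T, e:T, f:T, g:T, h:T. ✓
— 8 worlds.
For Diamond Diamond (Box p and p):
a: successors {a, c, e, f, g, h}; Diamond (Box p and p) there: a:F, c:F, e:F, f:F, g:F, h:F. ✗
b: successors {d, e, f, g, h}; Diamond (Box p and p) there: d:F, e:F, f:F, g:F, h:F. ✗
c: successors {a, c, e, f, h}; Diamond (Box p and p) there: a:F, c:F, e:F, f:F, h:F. ✗
d: successors {a, b, d, e, f, g, h}; Diamond (Box p and p) there: a:F, b:F, d:F, e:F, f:F, g:F, h:F. ✗
e: successors {a, c, f}; Diamond (Box p and p) there: a:F, c:F, f:F. ✗
f: successors {a, d, f, g, h}; Diamond (Box p and p) there: a:F, d:F, f:F, g:F, h:F. ✗
g: successors {a, b, c, e, g}; Diamond (Box p and p) there: a:F, b:F, c:F, e:F, g:F. ✗
h: successors {a, b, d, e, f, g, h}; Diamond (Box p and p) there: a:F, b:F, d:F, e:F, f:F, g:F, h:F. ✗
— 0 worlds.

8 and 0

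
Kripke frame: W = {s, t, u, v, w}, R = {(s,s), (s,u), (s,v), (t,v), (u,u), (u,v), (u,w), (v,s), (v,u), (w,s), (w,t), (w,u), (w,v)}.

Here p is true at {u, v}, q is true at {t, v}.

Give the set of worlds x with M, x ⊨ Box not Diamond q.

s: successors {s, u, v}; not Diamond q there: s:F, u:F, v:T. ✗
t: successors {v}; not Diamond q there: v:T. ✓
u: successors {u, v, w}; not Diamond q there: u:F, v:T, w:F. ✗
v: successors {s, u}; not Diamond q there: s:F, u:F. ✗
w: successors {s, t, u, v}; not Diamond q there: s:F, t:F, u:F, v:T. ✗

{t}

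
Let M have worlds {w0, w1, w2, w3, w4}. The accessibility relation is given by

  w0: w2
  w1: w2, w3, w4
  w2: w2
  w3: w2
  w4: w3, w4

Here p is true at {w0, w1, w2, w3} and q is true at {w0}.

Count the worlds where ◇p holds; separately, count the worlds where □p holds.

5 and 3

For ◇p:
w0: successors {w2}; p there: w2:T. ✓
w1: successors {w2, w3, w4}; p there: w2:T, w3:T, w4:F. ✓
w2: successors {w2}; p there: w2:T. ✓
w3: successors {w2}; p there: w2:T. ✓
w4: successors {w3, w4}; p there: w3:T, w4:F. ✓
— 5 worlds.
For □p:
w0: successors {w2}; p there: w2:T. ✓
w1: successors {w2, w3, w4}; p there: w2:T, w3:T, w4:F. ✗
w2: successors {w2}; p there: w2:T. ✓
w3: successors {w2}; p there: w2:T. ✓
w4: successors {w3, w4}; p there: w3:T, w4:F. ✗
— 3 worlds.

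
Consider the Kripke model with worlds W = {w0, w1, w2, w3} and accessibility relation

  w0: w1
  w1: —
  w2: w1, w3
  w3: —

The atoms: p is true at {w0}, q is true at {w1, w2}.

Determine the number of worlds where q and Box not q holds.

1

w0: q is F, Box not q is F. ✗
w1: q is T, Box not q is T. ✓
w2: q is T, Box not q is F. ✗
w3: q is F, Box not q is T. ✗
Satisfying worlds: {w1}.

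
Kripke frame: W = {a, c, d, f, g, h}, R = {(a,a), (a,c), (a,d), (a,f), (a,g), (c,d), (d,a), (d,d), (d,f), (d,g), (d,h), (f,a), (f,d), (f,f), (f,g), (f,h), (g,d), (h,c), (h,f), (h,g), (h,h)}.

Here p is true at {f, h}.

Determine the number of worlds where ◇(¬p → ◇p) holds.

a: successors {a, c, d, f, g}; ¬p → ◇p there: a:T, c:F, d:T, f:T, g:F. ✓
c: successors {d}; ¬p → ◇p there: d:T. ✓
d: successors {a, d, f, g, h}; ¬p → ◇p there: a:T, d:T, f:T, g:F, h:T. ✓
f: successors {a, d, f, g, h}; ¬p → ◇p there: a:T, d:T, f:T, g:F, h:T. ✓
g: successors {d}; ¬p → ◇p there: d:T. ✓
h: successors {c, f, g, h}; ¬p → ◇p there: c:F, f:T, g:F, h:T. ✓
Satisfying worlds: {a, c, d, f, g, h}.

6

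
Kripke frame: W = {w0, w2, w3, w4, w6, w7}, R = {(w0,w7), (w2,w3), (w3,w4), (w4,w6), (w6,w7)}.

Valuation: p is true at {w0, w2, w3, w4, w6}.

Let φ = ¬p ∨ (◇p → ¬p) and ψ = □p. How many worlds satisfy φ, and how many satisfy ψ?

3 and 4

For ¬p ∨ (◇p → ¬p):
w0: ¬p is F, ◇p → ¬p is T. ✓
w2: ¬p is F, ◇p → ¬p is F. ✗
w3: ¬p is F, ◇p → ¬p is F. ✗
w4: ¬p is F, ◇p → ¬p is F. ✗
w6: ¬p is F, ◇p → ¬p is T. ✓
w7: ¬p is T, ◇p → ¬p is T. ✓
— 3 worlds.
For □p:
w0: successors {w7}; p there: w7:F. ✗
w2: successors {w3}; p there: w3:T. ✓
w3: successors {w4}; p there: w4:T. ✓
w4: successors {w6}; p there: w6:T. ✓
w6: successors {w7}; p there: w7:F. ✗
w7: no successors, so □p holds vacuously. ✓
— 4 worlds.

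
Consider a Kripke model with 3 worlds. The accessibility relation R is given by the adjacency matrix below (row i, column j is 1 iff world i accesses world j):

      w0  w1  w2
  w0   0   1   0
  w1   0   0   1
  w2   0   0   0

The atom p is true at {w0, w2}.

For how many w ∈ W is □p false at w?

w0: successors {w1}; p there: w1:F. ✗
w1: successors {w2}; p there: w2:T. ✓
w2: no successors, so □p holds vacuously. ✓
Satisfying worlds: {w1, w2}.
So □p fails at the other 1 world.

1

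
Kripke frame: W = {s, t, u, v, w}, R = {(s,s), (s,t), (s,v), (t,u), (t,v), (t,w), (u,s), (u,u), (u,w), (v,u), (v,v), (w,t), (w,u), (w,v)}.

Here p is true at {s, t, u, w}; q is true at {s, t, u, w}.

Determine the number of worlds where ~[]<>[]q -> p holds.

5

s: ~[]<>[]q is T, p is T. ✓
t: ~[]<>[]q is F, p is T. ✓
u: ~[]<>[]q is T, p is T. ✓
v: ~[]<>[]q is F, p is F. ✓
w: ~[]<>[]q is F, p is T. ✓
Satisfying worlds: {s, t, u, v, w}.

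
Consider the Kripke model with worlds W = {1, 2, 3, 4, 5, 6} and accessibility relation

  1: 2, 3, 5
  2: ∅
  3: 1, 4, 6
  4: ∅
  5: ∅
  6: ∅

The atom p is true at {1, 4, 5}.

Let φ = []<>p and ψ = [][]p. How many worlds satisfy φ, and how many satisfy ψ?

4 and 4

For []<>p:
1: successors {2, 3, 5}; <>p there: 2:F, 3:T, 5:F. ✗
2: no successors, so []<>p holds vacuously. ✓
3: successors {1, 4, 6}; <>p there: 1:T, 4:F, 6:F. ✗
4: no successors, so []<>p holds vacuously. ✓
5: no successors, so []<>p holds vacuously. ✓
6: no successors, so []<>p holds vacuously. ✓
— 4 worlds.
For [][]p:
1: successors {2, 3, 5}; []p there: 2:T, 3:F, 5:T. ✗
2: no successors, so [][]p holds vacuously. ✓
3: successors {1, 4, 6}; []p there: 1:F, 4:T, 6:T. ✗
4: no successors, so [][]p holds vacuously. ✓
5: no successors, so [][]p holds vacuously. ✓
6: no successors, so [][]p holds vacuously. ✓
— 4 worlds.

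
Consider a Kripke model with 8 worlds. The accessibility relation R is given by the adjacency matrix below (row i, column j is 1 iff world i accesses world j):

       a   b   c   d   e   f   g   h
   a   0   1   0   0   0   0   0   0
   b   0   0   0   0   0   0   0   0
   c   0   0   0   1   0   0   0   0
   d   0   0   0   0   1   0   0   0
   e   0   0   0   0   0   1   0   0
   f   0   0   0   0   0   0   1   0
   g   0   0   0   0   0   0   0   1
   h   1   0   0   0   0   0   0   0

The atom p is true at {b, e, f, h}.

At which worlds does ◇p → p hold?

{b, c, e, f, h}

a: ◇p is T, p is F. ✗
b: ◇p is F, p is T. ✓
c: ◇p is F, p is F. ✓
d: ◇p is T, p is F. ✗
e: ◇p is T, p is T. ✓
f: ◇p is F, p is T. ✓
g: ◇p is T, p is F. ✗
h: ◇p is F, p is T. ✓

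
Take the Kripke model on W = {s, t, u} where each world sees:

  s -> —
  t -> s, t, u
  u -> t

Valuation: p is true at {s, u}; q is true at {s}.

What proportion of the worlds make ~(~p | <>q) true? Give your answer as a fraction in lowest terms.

2/3

s: ~p | <>q is F. ✓
t: ~p | <>q is T. ✗
u: ~p | <>q is F. ✓
That's 2 of 3 worlds, so 2/3.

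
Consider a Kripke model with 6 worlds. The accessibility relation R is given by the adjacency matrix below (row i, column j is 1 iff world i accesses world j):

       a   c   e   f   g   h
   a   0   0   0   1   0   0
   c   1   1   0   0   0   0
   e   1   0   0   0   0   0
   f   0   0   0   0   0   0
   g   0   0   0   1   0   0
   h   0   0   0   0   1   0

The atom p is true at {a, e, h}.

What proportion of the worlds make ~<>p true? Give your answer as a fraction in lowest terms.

2/3

a: <>p is F. ✓
c: <>p is T. ✗
e: <>p is T. ✗
f: <>p is F. ✓
g: <>p is F. ✓
h: <>p is F. ✓
That's 4 of 6 worlds, so 4/6 = 2/3.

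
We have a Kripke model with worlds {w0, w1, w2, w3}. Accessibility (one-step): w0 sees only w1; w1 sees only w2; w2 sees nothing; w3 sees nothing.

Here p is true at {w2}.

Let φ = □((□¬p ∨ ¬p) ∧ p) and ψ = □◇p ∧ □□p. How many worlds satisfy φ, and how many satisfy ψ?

For □((□¬p ∨ ¬p) ∧ p):
w0: successors {w1}; (□¬p ∨ ¬p) ∧ p there: w1:F. ✗
w1: successors {w2}; (□¬p ∨ ¬p) ∧ p there: w2:T. ✓
w2: no successors, so □((□¬p ∨ ¬p) ∧ p) holds vacuously. ✓
w3: no successors, so □((□¬p ∨ ¬p) ∧ p) holds vacuously. ✓
— 3 worlds.
For □◇p ∧ □□p:
w0: □◇p is T, □□p is T. ✓
w1: □◇p is F, □□p is T. ✗
w2: □◇p is T, □□p is T. ✓
w3: □◇p is T, □□p is T. ✓
— 3 worlds.

3 and 3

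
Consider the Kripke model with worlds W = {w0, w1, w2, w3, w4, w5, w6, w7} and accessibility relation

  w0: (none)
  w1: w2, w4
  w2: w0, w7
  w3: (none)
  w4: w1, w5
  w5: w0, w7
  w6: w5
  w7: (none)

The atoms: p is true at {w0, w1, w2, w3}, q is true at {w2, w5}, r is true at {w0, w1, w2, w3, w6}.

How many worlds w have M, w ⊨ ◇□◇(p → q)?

w0: no successors, so ◇□◇(p → q) fails. ✗
w1: successors {w2, w4}; □◇(p → q) there: w2:F, w4:T. ✓
w2: successors {w0, w7}; □◇(p → q) there: w0:T, w7:T. ✓
w3: no successors, so ◇□◇(p → q) fails. ✗
w4: successors {w1, w5}; □◇(p → q) there: w1:T, w5:F. ✓
w5: successors {w0, w7}; □◇(p → q) there: w0:T, w7:T. ✓
w6: successors {w5}; □◇(p → q) there: w5:F. ✗
w7: no successors, so ◇□◇(p → q) fails. ✗
Satisfying worlds: {w1, w2, w4, w5}.

4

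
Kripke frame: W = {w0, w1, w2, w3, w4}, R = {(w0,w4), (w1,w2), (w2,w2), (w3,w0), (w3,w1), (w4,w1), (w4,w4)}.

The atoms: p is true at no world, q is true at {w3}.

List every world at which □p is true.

∅

w0: successors {w4}; p there: w4:F. ✗
w1: successors {w2}; p there: w2:F. ✗
w2: successors {w2}; p there: w2:F. ✗
w3: successors {w0, w1}; p there: w0:F, w1:F. ✗
w4: successors {w1, w4}; p there: w1:F, w4:F. ✗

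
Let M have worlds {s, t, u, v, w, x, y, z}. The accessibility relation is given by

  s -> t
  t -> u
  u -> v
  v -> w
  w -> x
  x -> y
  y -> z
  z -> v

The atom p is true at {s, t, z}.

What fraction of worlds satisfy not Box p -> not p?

s: not Box p is F, not p is F. ✓
t: not Box p is T, not p is F. ✗
u: not Box p is T, not p is T. ✓
v: not Box p is T, not p is T. ✓
w: not Box p is T, not p is T. ✓
x: not Box p is T, not p is T. ✓
y: not Box p is F, not p is T. ✓
z: not Box p is T, not p is F. ✗
That's 6 of 8 worlds, so 6/8 = 3/4.

3/4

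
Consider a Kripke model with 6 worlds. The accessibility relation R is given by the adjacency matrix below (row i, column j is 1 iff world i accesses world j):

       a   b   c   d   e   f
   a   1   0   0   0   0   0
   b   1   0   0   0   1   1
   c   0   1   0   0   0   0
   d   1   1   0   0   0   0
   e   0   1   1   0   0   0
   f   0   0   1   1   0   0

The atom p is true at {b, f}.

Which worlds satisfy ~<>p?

a: <>p is F. ✓
b: <>p is T. ✗
c: <>p is T. ✗
d: <>p is T. ✗
e: <>p is T. ✗
f: <>p is F. ✓

{a, f}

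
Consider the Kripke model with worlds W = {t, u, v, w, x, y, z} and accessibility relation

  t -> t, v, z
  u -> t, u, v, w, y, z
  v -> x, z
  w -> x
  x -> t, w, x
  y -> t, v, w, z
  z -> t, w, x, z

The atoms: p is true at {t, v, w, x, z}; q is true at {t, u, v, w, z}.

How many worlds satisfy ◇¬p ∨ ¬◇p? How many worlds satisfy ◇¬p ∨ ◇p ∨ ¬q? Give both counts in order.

1 and 7

For ◇¬p ∨ ¬◇p:
t: ◇¬p is F, ¬◇p is F. ✗
u: ◇¬p is T, ¬◇p is F. ✓
v: ◇¬p is F, ¬◇p is F. ✗
w: ◇¬p is F, ¬◇p is F. ✗
x: ◇¬p is F, ¬◇p is F. ✗
y: ◇¬p is F, ¬◇p is F. ✗
z: ◇¬p is F, ¬◇p is F. ✗
— 1 world.
For ◇¬p ∨ ◇p ∨ ¬q:
t: ◇¬p is F, ◇p ∨ ¬q is T. ✓
u: ◇¬p is T, ◇p ∨ ¬q is T. ✓
v: ◇¬p is F, ◇p ∨ ¬q is T. ✓
w: ◇¬p is F, ◇p ∨ ¬q is T. ✓
x: ◇¬p is F, ◇p ∨ ¬q is T. ✓
y: ◇¬p is F, ◇p ∨ ¬q is T. ✓
z: ◇¬p is F, ◇p ∨ ¬q is T. ✓
— 7 worlds.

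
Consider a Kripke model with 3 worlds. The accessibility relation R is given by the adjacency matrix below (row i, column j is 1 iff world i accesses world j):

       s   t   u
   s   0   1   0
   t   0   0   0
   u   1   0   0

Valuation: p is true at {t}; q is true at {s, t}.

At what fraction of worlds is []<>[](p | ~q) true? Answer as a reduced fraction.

s: successors {t}; <>[](p | ~q) there: t:F. ✗
t: no successors, so []<>[](p | ~q) holds vacuously. ✓
u: successors {s}; <>[](p | ~q) there: s:T. ✓
That's 2 of 3 worlds, so 2/3.

2/3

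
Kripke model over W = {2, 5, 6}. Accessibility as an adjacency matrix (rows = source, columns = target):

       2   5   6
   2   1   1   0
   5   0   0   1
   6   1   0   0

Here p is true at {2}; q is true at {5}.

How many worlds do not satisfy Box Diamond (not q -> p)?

1

2: successors {2, 5}; Diamond (not q -> p) there: 2:T, 5:F. ✗
5: successors {6}; Diamond (not q -> p) there: 6:T. ✓
6: successors {2}; Diamond (not q -> p) there: 2:T. ✓
Satisfying worlds: {5, 6}.
So Box Diamond (not q -> p) fails at the other 1 world.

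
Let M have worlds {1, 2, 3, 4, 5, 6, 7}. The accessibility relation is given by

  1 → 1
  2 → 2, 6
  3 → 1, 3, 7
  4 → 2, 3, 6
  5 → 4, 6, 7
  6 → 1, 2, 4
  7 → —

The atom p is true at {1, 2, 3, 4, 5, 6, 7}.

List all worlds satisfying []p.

1: successors {1}; p there: 1:T. ✓
2: successors {2, 6}; p there: 2:T, 6:T. ✓
3: successors {1, 3, 7}; p there: 1:T, 3:T, 7:T. ✓
4: successors {2, 3, 6}; p there: 2:T, 3:T, 6:T. ✓
5: successors {4, 6, 7}; p there: 4:T, 6:T, 7:T. ✓
6: successors {1, 2, 4}; p there: 1:T, 2:T, 4:T. ✓
7: no successors, so []p holds vacuously. ✓

{1, 2, 3, 4, 5, 6, 7}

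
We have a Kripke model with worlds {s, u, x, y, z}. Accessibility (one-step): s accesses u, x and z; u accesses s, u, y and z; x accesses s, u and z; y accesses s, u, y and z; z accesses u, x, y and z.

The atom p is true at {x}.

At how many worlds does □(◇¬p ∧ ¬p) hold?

s: successors {u, x, z}; ◇¬p ∧ ¬p there: u:T, x:F, z:T. ✗
u: successors {s, u, y, z}; ◇¬p ∧ ¬p there: s:T, u:T, y:T, z:T. ✓
x: successors {s, u, z}; ◇¬p ∧ ¬p there: s:T, u:T, z:T. ✓
y: successors {s, u, y, z}; ◇¬p ∧ ¬p there: s:T, u:T, y:T, z:T. ✓
z: successors {u, x, y, z}; ◇¬p ∧ ¬p there: u:T, x:F, y:T, z:T. ✗
Satisfying worlds: {u, x, y}.

3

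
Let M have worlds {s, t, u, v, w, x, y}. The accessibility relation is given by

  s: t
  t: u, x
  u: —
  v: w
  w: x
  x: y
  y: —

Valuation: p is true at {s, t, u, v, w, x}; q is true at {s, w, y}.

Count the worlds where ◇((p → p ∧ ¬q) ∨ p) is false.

2

s: successors {t}; (p → p ∧ ¬q) ∨ p there: t:T. ✓
t: successors {u, x}; (p → p ∧ ¬q) ∨ p there: u:T, x:T. ✓
u: no successors, so ◇((p → p ∧ ¬q) ∨ p) fails. ✗
v: successors {w}; (p → p ∧ ¬q) ∨ p there: w:T. ✓
w: successors {x}; (p → p ∧ ¬q) ∨ p there: x:T. ✓
x: successors {y}; (p → p ∧ ¬q) ∨ p there: y:T. ✓
y: no successors, so ◇((p → p ∧ ¬q) ∨ p) fails. ✗
Satisfying worlds: {s, t, v, w, x}.
So ◇((p → p ∧ ¬q) ∨ p) fails at the other 2 worlds.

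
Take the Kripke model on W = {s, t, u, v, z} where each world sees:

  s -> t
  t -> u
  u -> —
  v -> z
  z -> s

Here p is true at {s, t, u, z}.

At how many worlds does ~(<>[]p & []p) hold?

s: <>[]p & []p is T. ✗
t: <>[]p & []p is T. ✗
u: <>[]p & []p is F. ✓
v: <>[]p & []p is T. ✗
z: <>[]p & []p is T. ✗
Satisfying worlds: {u}.

1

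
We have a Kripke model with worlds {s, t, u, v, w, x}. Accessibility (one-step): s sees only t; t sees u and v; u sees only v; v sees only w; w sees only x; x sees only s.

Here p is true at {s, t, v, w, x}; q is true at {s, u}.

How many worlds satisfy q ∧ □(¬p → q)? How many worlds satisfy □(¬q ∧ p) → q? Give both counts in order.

2 and 4

For q ∧ □(¬p → q):
s: q is T, □(¬p → q) is T. ✓
t: q is F, □(¬p → q) is T. ✗
u: q is T, □(¬p → q) is T. ✓
v: q is F, □(¬p → q) is T. ✗
w: q is F, □(¬p → q) is T. ✗
x: q is F, □(¬p → q) is T. ✗
— 2 worlds.
For □(¬q ∧ p) → q:
s: □(¬q ∧ p) is T, q is T. ✓
t: □(¬q ∧ p) is F, q is F. ✓
u: □(¬q ∧ p) is T, q is T. ✓
v: □(¬q ∧ p) is T, q is F. ✗
w: □(¬q ∧ p) is T, q is F. ✗
x: □(¬q ∧ p) is F, q is F. ✓
— 4 worlds.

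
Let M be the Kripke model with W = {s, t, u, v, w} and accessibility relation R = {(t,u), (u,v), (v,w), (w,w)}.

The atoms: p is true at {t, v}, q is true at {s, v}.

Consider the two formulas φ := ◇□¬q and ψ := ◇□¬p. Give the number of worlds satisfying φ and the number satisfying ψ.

3 and 3

For ◇□¬q:
s: no successors, so ◇□¬q fails. ✗
t: successors {u}; □¬q there: u:F. ✗
u: successors {v}; □¬q there: v:T. ✓
v: successors {w}; □¬q there: w:T. ✓
w: successors {w}; □¬q there: w:T. ✓
— 3 worlds.
For ◇□¬p:
s: no successors, so ◇□¬p fails. ✗
t: successors {u}; □¬p there: u:F. ✗
u: successors {v}; □¬p there: v:T. ✓
v: successors {w}; □¬p there: w:T. ✓
w: successors {w}; □¬p there: w:T. ✓
— 3 worlds.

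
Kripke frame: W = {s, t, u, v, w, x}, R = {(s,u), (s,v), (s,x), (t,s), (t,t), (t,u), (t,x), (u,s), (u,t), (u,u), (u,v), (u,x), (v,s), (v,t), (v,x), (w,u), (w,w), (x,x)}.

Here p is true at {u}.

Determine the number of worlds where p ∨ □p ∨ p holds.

1

s: p ∨ □p is F, p is F. ✗
t: p ∨ □p is F, p is F. ✗
u: p ∨ □p is T, p is T. ✓
v: p ∨ □p is F, p is F. ✗
w: p ∨ □p is F, p is F. ✗
x: p ∨ □p is F, p is F. ✗
Satisfying worlds: {u}.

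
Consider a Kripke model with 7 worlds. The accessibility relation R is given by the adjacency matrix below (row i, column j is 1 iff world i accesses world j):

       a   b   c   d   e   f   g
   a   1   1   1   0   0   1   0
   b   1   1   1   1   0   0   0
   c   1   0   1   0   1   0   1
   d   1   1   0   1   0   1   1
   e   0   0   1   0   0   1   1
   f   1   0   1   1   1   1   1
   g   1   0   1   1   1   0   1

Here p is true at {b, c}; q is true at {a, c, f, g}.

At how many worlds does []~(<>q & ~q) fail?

6

a: successors {a, b, c, f}; ~(<>q & ~q) there: a:T, b:F, c:T, f:T. ✗
b: successors {a, b, c, d}; ~(<>q & ~q) there: a:T, b:F, c:T, d:F. ✗
c: successors {a, c, e, g}; ~(<>q & ~q) there: a:T, c:T, e:F, g:T. ✗
d: successors {a, b, d, f, g}; ~(<>q & ~q) there: a:T, b:F, d:F, f:T, g:T. ✗
e: successors {c, f, g}; ~(<>q & ~q) there: c:T, f:T, g:T. ✓
f: successors {a, c, d, e, f, g}; ~(<>q & ~q) there: a:T, c:T, d:F, e:F, f:T, g:T. ✗
g: successors {a, c, d, e, g}; ~(<>q & ~q) there: a:T, c:T, d:F, e:F, g:T. ✗
Satisfying worlds: {e}.
So []~(<>q & ~q) fails at the other 6 worlds.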